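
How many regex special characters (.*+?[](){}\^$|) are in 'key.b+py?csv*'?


Regex special characters are: . * + ? [ ] ( ) { } \ ^ $ |
Scanning 'key.b+py?csv*':
  pos 3: '.' -> SPECIAL
  pos 5: '+' -> SPECIAL
  pos 8: '?' -> SPECIAL
  pos 12: '*' -> SPECIAL
Special chars found: ['.', '+', '?', '*']
Total: 4

4


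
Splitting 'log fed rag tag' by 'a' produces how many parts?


Splitting by 'a' breaks the string at each occurrence of the separator.
Text: 'log fed rag tag'
Parts after split:
  Part 1: 'log fed r'
  Part 2: 'g t'
  Part 3: 'g'
Total parts: 3

3


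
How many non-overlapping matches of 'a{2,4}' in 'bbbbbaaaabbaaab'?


Pattern 'a{2,4}' matches between 2 and 4 consecutive a's (greedy).
String: 'bbbbbaaaabbaaab'
Finding runs of a's and applying greedy matching:
  Run at pos 5: 'aaaa' (length 4)
  Run at pos 11: 'aaa' (length 3)
Matches: ['aaaa', 'aaa']
Count: 2

2


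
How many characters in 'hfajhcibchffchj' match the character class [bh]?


Character class [bh] matches any of: {b, h}
Scanning string 'hfajhcibchffchj' character by character:
  pos 0: 'h' -> MATCH
  pos 1: 'f' -> no
  pos 2: 'a' -> no
  pos 3: 'j' -> no
  pos 4: 'h' -> MATCH
  pos 5: 'c' -> no
  pos 6: 'i' -> no
  pos 7: 'b' -> MATCH
  pos 8: 'c' -> no
  pos 9: 'h' -> MATCH
  pos 10: 'f' -> no
  pos 11: 'f' -> no
  pos 12: 'c' -> no
  pos 13: 'h' -> MATCH
  pos 14: 'j' -> no
Total matches: 5

5


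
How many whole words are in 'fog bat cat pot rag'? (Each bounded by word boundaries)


Word boundaries (\b) mark the start/end of each word.
Text: 'fog bat cat pot rag'
Splitting by whitespace:
  Word 1: 'fog'
  Word 2: 'bat'
  Word 3: 'cat'
  Word 4: 'pot'
  Word 5: 'rag'
Total whole words: 5

5


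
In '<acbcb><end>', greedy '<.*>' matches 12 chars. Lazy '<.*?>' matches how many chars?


Greedy '<.*>' tries to match as MUCH as possible.
Lazy '<.*?>' tries to match as LITTLE as possible.

String: '<acbcb><end>'
Greedy '<.*>' starts at first '<' and extends to the LAST '>': '<acbcb><end>' (12 chars)
Lazy '<.*?>' starts at first '<' and stops at the FIRST '>': '<acbcb>' (7 chars)

7


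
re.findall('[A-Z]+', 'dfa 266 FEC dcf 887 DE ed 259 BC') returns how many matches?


Pattern '[A-Z]+' finds one or more uppercase letters.
Text: 'dfa 266 FEC dcf 887 DE ed 259 BC'
Scanning for matches:
  Match 1: 'FEC'
  Match 2: 'DE'
  Match 3: 'BC'
Total matches: 3

3


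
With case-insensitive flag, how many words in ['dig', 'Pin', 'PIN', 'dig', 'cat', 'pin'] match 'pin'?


Case-insensitive matching: compare each word's lowercase form to 'pin'.
  'dig' -> lower='dig' -> no
  'Pin' -> lower='pin' -> MATCH
  'PIN' -> lower='pin' -> MATCH
  'dig' -> lower='dig' -> no
  'cat' -> lower='cat' -> no
  'pin' -> lower='pin' -> MATCH
Matches: ['Pin', 'PIN', 'pin']
Count: 3

3


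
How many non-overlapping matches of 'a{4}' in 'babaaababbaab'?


Pattern 'a{4}' matches exactly 4 consecutive a's (greedy, non-overlapping).
String: 'babaaababbaab'
Scanning for runs of a's:
  Run at pos 1: 'a' (length 1) -> 0 match(es)
  Run at pos 3: 'aaa' (length 3) -> 0 match(es)
  Run at pos 7: 'a' (length 1) -> 0 match(es)
  Run at pos 10: 'aa' (length 2) -> 0 match(es)
Matches found: []
Total: 0

0


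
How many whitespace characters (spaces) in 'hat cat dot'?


\s matches whitespace characters (spaces, tabs, etc.).
Text: 'hat cat dot'
This text has 3 words separated by spaces.
Number of spaces = number of words - 1 = 3 - 1 = 2

2


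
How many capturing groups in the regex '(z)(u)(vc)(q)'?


To count capturing groups, count each '(' that starts a group.
Pattern: '(z)(u)(vc)(q)'
Walking through the pattern:
  Position 0: '(' -> group #1
  Position 3: '(' -> group #2
  Position 6: '(' -> group #3
  Position 10: '(' -> group #4
Total capturing groups: 4

4


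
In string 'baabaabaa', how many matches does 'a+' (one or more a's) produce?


Pattern 'a+' matches one or more consecutive a's.
String: 'baabaabaa'
Scanning for runs of a:
  Match 1: 'aa' (length 2)
  Match 2: 'aa' (length 2)
  Match 3: 'aa' (length 2)
Total matches: 3

3


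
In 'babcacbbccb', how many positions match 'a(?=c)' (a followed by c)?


Lookahead 'a(?=c)' matches 'a' only when followed by 'c'.
String: 'babcacbbccb'
Checking each position where char is 'a':
  pos 1: 'a' -> no (next='b')
  pos 4: 'a' -> MATCH (next='c')
Matching positions: [4]
Count: 1

1


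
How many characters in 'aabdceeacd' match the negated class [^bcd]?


Negated class [^bcd] matches any char NOT in {b, c, d}
Scanning 'aabdceeacd':
  pos 0: 'a' -> MATCH
  pos 1: 'a' -> MATCH
  pos 2: 'b' -> no (excluded)
  pos 3: 'd' -> no (excluded)
  pos 4: 'c' -> no (excluded)
  pos 5: 'e' -> MATCH
  pos 6: 'e' -> MATCH
  pos 7: 'a' -> MATCH
  pos 8: 'c' -> no (excluded)
  pos 9: 'd' -> no (excluded)
Total matches: 5

5


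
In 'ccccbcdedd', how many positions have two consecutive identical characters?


Looking for consecutive identical characters in 'ccccbcdedd':
  pos 0-1: 'c' vs 'c' -> MATCH ('cc')
  pos 1-2: 'c' vs 'c' -> MATCH ('cc')
  pos 2-3: 'c' vs 'c' -> MATCH ('cc')
  pos 3-4: 'c' vs 'b' -> different
  pos 4-5: 'b' vs 'c' -> different
  pos 5-6: 'c' vs 'd' -> different
  pos 6-7: 'd' vs 'e' -> different
  pos 7-8: 'e' vs 'd' -> different
  pos 8-9: 'd' vs 'd' -> MATCH ('dd')
Consecutive identical pairs: ['cc', 'cc', 'cc', 'dd']
Count: 4

4


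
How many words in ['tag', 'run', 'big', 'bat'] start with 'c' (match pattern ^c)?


Pattern ^c anchors to start of word. Check which words begin with 'c':
  'tag' -> no
  'run' -> no
  'big' -> no
  'bat' -> no
Matching words: []
Count: 0

0


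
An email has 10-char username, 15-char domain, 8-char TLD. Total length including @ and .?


An email address has format: username@domain.tld
Username length: 10
'@' character: 1
Domain length: 15
'.' character: 1
TLD length: 8
Total = 10 + 1 + 15 + 1 + 8 = 35

35


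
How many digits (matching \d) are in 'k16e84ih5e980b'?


\d matches any digit 0-9.
Scanning 'k16e84ih5e980b':
  pos 1: '1' -> DIGIT
  pos 2: '6' -> DIGIT
  pos 4: '8' -> DIGIT
  pos 5: '4' -> DIGIT
  pos 8: '5' -> DIGIT
  pos 10: '9' -> DIGIT
  pos 11: '8' -> DIGIT
  pos 12: '0' -> DIGIT
Digits found: ['1', '6', '8', '4', '5', '9', '8', '0']
Total: 8

8


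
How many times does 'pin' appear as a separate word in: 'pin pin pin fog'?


Scanning each word for exact match 'pin':
  Word 1: 'pin' -> MATCH
  Word 2: 'pin' -> MATCH
  Word 3: 'pin' -> MATCH
  Word 4: 'fog' -> no
Total matches: 3

3


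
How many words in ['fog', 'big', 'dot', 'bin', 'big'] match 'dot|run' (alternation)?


Alternation 'dot|run' matches either 'dot' or 'run'.
Checking each word:
  'fog' -> no
  'big' -> no
  'dot' -> MATCH
  'bin' -> no
  'big' -> no
Matches: ['dot']
Count: 1

1


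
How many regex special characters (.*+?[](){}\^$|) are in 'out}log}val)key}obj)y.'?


Regex special characters are: . * + ? [ ] ( ) { } \ ^ $ |
Scanning 'out}log}val)key}obj)y.':
  pos 3: '}' -> SPECIAL
  pos 7: '}' -> SPECIAL
  pos 11: ')' -> SPECIAL
  pos 15: '}' -> SPECIAL
  pos 19: ')' -> SPECIAL
  pos 21: '.' -> SPECIAL
Special chars found: ['}', '}', ')', '}', ')', '.']
Total: 6

6


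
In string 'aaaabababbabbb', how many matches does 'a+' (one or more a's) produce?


Pattern 'a+' matches one or more consecutive a's.
String: 'aaaabababbabbb'
Scanning for runs of a:
  Match 1: 'aaaa' (length 4)
  Match 2: 'a' (length 1)
  Match 3: 'a' (length 1)
  Match 4: 'a' (length 1)
Total matches: 4

4


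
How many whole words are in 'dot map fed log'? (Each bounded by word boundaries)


Word boundaries (\b) mark the start/end of each word.
Text: 'dot map fed log'
Splitting by whitespace:
  Word 1: 'dot'
  Word 2: 'map'
  Word 3: 'fed'
  Word 4: 'log'
Total whole words: 4

4


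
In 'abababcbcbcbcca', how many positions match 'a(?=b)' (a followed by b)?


Lookahead 'a(?=b)' matches 'a' only when followed by 'b'.
String: 'abababcbcbcbcca'
Checking each position where char is 'a':
  pos 0: 'a' -> MATCH (next='b')
  pos 2: 'a' -> MATCH (next='b')
  pos 4: 'a' -> MATCH (next='b')
Matching positions: [0, 2, 4]
Count: 3

3


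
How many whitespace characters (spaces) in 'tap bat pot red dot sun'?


\s matches whitespace characters (spaces, tabs, etc.).
Text: 'tap bat pot red dot sun'
This text has 6 words separated by spaces.
Number of spaces = number of words - 1 = 6 - 1 = 5

5


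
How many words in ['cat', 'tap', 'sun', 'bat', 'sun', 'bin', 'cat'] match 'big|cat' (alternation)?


Alternation 'big|cat' matches either 'big' or 'cat'.
Checking each word:
  'cat' -> MATCH
  'tap' -> no
  'sun' -> no
  'bat' -> no
  'sun' -> no
  'bin' -> no
  'cat' -> MATCH
Matches: ['cat', 'cat']
Count: 2

2


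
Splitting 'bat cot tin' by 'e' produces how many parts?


Splitting by 'e' breaks the string at each occurrence of the separator.
Text: 'bat cot tin'
Parts after split:
  Part 1: 'bat cot tin'
Total parts: 1

1


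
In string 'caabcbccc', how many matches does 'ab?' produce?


Pattern 'ab?' matches 'a' optionally followed by 'b'.
String: 'caabcbccc'
Scanning left to right for 'a' then checking next char:
  Match 1: 'a' (a not followed by b)
  Match 2: 'ab' (a followed by b)
Total matches: 2

2


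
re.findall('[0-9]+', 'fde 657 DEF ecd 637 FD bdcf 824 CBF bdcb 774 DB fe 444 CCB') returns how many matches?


Pattern '[0-9]+' finds one or more digits.
Text: 'fde 657 DEF ecd 637 FD bdcf 824 CBF bdcb 774 DB fe 444 CCB'
Scanning for matches:
  Match 1: '657'
  Match 2: '637'
  Match 3: '824'
  Match 4: '774'
  Match 5: '444'
Total matches: 5

5


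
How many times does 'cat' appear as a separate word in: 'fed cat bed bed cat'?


Scanning each word for exact match 'cat':
  Word 1: 'fed' -> no
  Word 2: 'cat' -> MATCH
  Word 3: 'bed' -> no
  Word 4: 'bed' -> no
  Word 5: 'cat' -> MATCH
Total matches: 2

2


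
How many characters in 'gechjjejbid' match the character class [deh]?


Character class [deh] matches any of: {d, e, h}
Scanning string 'gechjjejbid' character by character:
  pos 0: 'g' -> no
  pos 1: 'e' -> MATCH
  pos 2: 'c' -> no
  pos 3: 'h' -> MATCH
  pos 4: 'j' -> no
  pos 5: 'j' -> no
  pos 6: 'e' -> MATCH
  pos 7: 'j' -> no
  pos 8: 'b' -> no
  pos 9: 'i' -> no
  pos 10: 'd' -> MATCH
Total matches: 4

4


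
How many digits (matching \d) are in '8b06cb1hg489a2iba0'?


\d matches any digit 0-9.
Scanning '8b06cb1hg489a2iba0':
  pos 0: '8' -> DIGIT
  pos 2: '0' -> DIGIT
  pos 3: '6' -> DIGIT
  pos 6: '1' -> DIGIT
  pos 9: '4' -> DIGIT
  pos 10: '8' -> DIGIT
  pos 11: '9' -> DIGIT
  pos 13: '2' -> DIGIT
  pos 17: '0' -> DIGIT
Digits found: ['8', '0', '6', '1', '4', '8', '9', '2', '0']
Total: 9

9


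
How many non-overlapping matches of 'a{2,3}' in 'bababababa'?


Pattern 'a{2,3}' matches between 2 and 3 consecutive a's (greedy).
String: 'bababababa'
Finding runs of a's and applying greedy matching:
  Run at pos 1: 'a' (length 1)
  Run at pos 3: 'a' (length 1)
  Run at pos 5: 'a' (length 1)
  Run at pos 7: 'a' (length 1)
  Run at pos 9: 'a' (length 1)
Matches: []
Count: 0

0


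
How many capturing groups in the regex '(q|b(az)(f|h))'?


To count capturing groups, count each '(' that starts a group.
Pattern: '(q|b(az)(f|h))'
Walking through the pattern:
  Position 0: '(' -> group #1
  Position 4: '(' -> group #2
  Position 8: '(' -> group #3
Total capturing groups: 3

3


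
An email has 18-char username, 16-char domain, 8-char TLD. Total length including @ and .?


An email address has format: username@domain.tld
Username length: 18
'@' character: 1
Domain length: 16
'.' character: 1
TLD length: 8
Total = 18 + 1 + 16 + 1 + 8 = 44

44


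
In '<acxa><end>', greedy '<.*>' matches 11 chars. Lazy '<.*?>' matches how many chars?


Greedy '<.*>' tries to match as MUCH as possible.
Lazy '<.*?>' tries to match as LITTLE as possible.

String: '<acxa><end>'
Greedy '<.*>' starts at first '<' and extends to the LAST '>': '<acxa><end>' (11 chars)
Lazy '<.*?>' starts at first '<' and stops at the FIRST '>': '<acxa>' (6 chars)

6


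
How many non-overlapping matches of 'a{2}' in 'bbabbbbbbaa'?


Pattern 'a{2}' matches exactly 2 consecutive a's (greedy, non-overlapping).
String: 'bbabbbbbbaa'
Scanning for runs of a's:
  Run at pos 2: 'a' (length 1) -> 0 match(es)
  Run at pos 9: 'aa' (length 2) -> 1 match(es)
Matches found: ['aa']
Total: 1

1


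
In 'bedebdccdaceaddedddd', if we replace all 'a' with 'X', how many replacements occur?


re.sub('a', 'X', text) replaces every occurrence of 'a' with 'X'.
Text: 'bedebdccdaceaddedddd'
Scanning for 'a':
  pos 9: 'a' -> replacement #1
  pos 12: 'a' -> replacement #2
Total replacements: 2

2


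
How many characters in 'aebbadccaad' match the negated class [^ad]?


Negated class [^ad] matches any char NOT in {a, d}
Scanning 'aebbadccaad':
  pos 0: 'a' -> no (excluded)
  pos 1: 'e' -> MATCH
  pos 2: 'b' -> MATCH
  pos 3: 'b' -> MATCH
  pos 4: 'a' -> no (excluded)
  pos 5: 'd' -> no (excluded)
  pos 6: 'c' -> MATCH
  pos 7: 'c' -> MATCH
  pos 8: 'a' -> no (excluded)
  pos 9: 'a' -> no (excluded)
  pos 10: 'd' -> no (excluded)
Total matches: 5

5


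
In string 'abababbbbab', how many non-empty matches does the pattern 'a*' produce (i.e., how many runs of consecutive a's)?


Pattern 'a*' matches zero or more a's. We want non-empty runs of consecutive a's.
String: 'abababbbbab'
Walking through the string to find runs of a's:
  Run 1: positions 0-0 -> 'a'
  Run 2: positions 2-2 -> 'a'
  Run 3: positions 4-4 -> 'a'
  Run 4: positions 9-9 -> 'a'
Non-empty runs found: ['a', 'a', 'a', 'a']
Count: 4

4


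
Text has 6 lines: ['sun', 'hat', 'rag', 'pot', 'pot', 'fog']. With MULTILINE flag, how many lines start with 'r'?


With MULTILINE flag, ^ matches the start of each line.
Lines: ['sun', 'hat', 'rag', 'pot', 'pot', 'fog']
Checking which lines start with 'r':
  Line 1: 'sun' -> no
  Line 2: 'hat' -> no
  Line 3: 'rag' -> MATCH
  Line 4: 'pot' -> no
  Line 5: 'pot' -> no
  Line 6: 'fog' -> no
Matching lines: ['rag']
Count: 1

1


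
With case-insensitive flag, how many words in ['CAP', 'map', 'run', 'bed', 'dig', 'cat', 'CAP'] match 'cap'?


Case-insensitive matching: compare each word's lowercase form to 'cap'.
  'CAP' -> lower='cap' -> MATCH
  'map' -> lower='map' -> no
  'run' -> lower='run' -> no
  'bed' -> lower='bed' -> no
  'dig' -> lower='dig' -> no
  'cat' -> lower='cat' -> no
  'CAP' -> lower='cap' -> MATCH
Matches: ['CAP', 'CAP']
Count: 2

2


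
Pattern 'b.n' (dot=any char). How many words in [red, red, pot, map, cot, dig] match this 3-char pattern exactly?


Pattern 'b.n' means: starts with 'b', any single char, ends with 'n'.
Checking each word (must be exactly 3 chars):
  'red' (len=3): no
  'red' (len=3): no
  'pot' (len=3): no
  'map' (len=3): no
  'cot' (len=3): no
  'dig' (len=3): no
Matching words: []
Total: 0

0


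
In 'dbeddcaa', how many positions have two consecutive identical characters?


Looking for consecutive identical characters in 'dbeddcaa':
  pos 0-1: 'd' vs 'b' -> different
  pos 1-2: 'b' vs 'e' -> different
  pos 2-3: 'e' vs 'd' -> different
  pos 3-4: 'd' vs 'd' -> MATCH ('dd')
  pos 4-5: 'd' vs 'c' -> different
  pos 5-6: 'c' vs 'a' -> different
  pos 6-7: 'a' vs 'a' -> MATCH ('aa')
Consecutive identical pairs: ['dd', 'aa']
Count: 2

2


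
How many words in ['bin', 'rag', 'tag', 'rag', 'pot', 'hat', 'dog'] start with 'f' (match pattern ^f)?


Pattern ^f anchors to start of word. Check which words begin with 'f':
  'bin' -> no
  'rag' -> no
  'tag' -> no
  'rag' -> no
  'pot' -> no
  'hat' -> no
  'dog' -> no
Matching words: []
Count: 0

0


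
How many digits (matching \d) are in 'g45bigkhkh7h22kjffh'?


\d matches any digit 0-9.
Scanning 'g45bigkhkh7h22kjffh':
  pos 1: '4' -> DIGIT
  pos 2: '5' -> DIGIT
  pos 10: '7' -> DIGIT
  pos 12: '2' -> DIGIT
  pos 13: '2' -> DIGIT
Digits found: ['4', '5', '7', '2', '2']
Total: 5

5


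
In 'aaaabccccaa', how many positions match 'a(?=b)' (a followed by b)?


Lookahead 'a(?=b)' matches 'a' only when followed by 'b'.
String: 'aaaabccccaa'
Checking each position where char is 'a':
  pos 0: 'a' -> no (next='a')
  pos 1: 'a' -> no (next='a')
  pos 2: 'a' -> no (next='a')
  pos 3: 'a' -> MATCH (next='b')
  pos 9: 'a' -> no (next='a')
Matching positions: [3]
Count: 1

1


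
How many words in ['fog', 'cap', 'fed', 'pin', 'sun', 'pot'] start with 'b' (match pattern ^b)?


Pattern ^b anchors to start of word. Check which words begin with 'b':
  'fog' -> no
  'cap' -> no
  'fed' -> no
  'pin' -> no
  'sun' -> no
  'pot' -> no
Matching words: []
Count: 0

0


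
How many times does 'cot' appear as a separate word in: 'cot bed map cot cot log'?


Scanning each word for exact match 'cot':
  Word 1: 'cot' -> MATCH
  Word 2: 'bed' -> no
  Word 3: 'map' -> no
  Word 4: 'cot' -> MATCH
  Word 5: 'cot' -> MATCH
  Word 6: 'log' -> no
Total matches: 3

3


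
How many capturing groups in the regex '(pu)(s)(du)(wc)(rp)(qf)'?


To count capturing groups, count each '(' that starts a group.
Pattern: '(pu)(s)(du)(wc)(rp)(qf)'
Walking through the pattern:
  Position 0: '(' -> group #1
  Position 4: '(' -> group #2
  Position 7: '(' -> group #3
  Position 11: '(' -> group #4
  Position 15: '(' -> group #5
  Position 19: '(' -> group #6
Total capturing groups: 6

6


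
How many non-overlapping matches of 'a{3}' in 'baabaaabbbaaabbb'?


Pattern 'a{3}' matches exactly 3 consecutive a's (greedy, non-overlapping).
String: 'baabaaabbbaaabbb'
Scanning for runs of a's:
  Run at pos 1: 'aa' (length 2) -> 0 match(es)
  Run at pos 4: 'aaa' (length 3) -> 1 match(es)
  Run at pos 10: 'aaa' (length 3) -> 1 match(es)
Matches found: ['aaa', 'aaa']
Total: 2

2


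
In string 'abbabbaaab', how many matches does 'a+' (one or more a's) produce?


Pattern 'a+' matches one or more consecutive a's.
String: 'abbabbaaab'
Scanning for runs of a:
  Match 1: 'a' (length 1)
  Match 2: 'a' (length 1)
  Match 3: 'aaa' (length 3)
Total matches: 3

3


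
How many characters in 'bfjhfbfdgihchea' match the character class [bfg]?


Character class [bfg] matches any of: {b, f, g}
Scanning string 'bfjhfbfdgihchea' character by character:
  pos 0: 'b' -> MATCH
  pos 1: 'f' -> MATCH
  pos 2: 'j' -> no
  pos 3: 'h' -> no
  pos 4: 'f' -> MATCH
  pos 5: 'b' -> MATCH
  pos 6: 'f' -> MATCH
  pos 7: 'd' -> no
  pos 8: 'g' -> MATCH
  pos 9: 'i' -> no
  pos 10: 'h' -> no
  pos 11: 'c' -> no
  pos 12: 'h' -> no
  pos 13: 'e' -> no
  pos 14: 'a' -> no
Total matches: 6

6


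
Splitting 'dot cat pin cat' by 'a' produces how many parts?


Splitting by 'a' breaks the string at each occurrence of the separator.
Text: 'dot cat pin cat'
Parts after split:
  Part 1: 'dot c'
  Part 2: 't pin c'
  Part 3: 't'
Total parts: 3

3


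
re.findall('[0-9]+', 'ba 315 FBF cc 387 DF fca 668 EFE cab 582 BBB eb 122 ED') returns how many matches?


Pattern '[0-9]+' finds one or more digits.
Text: 'ba 315 FBF cc 387 DF fca 668 EFE cab 582 BBB eb 122 ED'
Scanning for matches:
  Match 1: '315'
  Match 2: '387'
  Match 3: '668'
  Match 4: '582'
  Match 5: '122'
Total matches: 5

5


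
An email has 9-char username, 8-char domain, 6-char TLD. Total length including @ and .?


An email address has format: username@domain.tld
Username length: 9
'@' character: 1
Domain length: 8
'.' character: 1
TLD length: 6
Total = 9 + 1 + 8 + 1 + 6 = 25

25


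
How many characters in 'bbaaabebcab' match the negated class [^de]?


Negated class [^de] matches any char NOT in {d, e}
Scanning 'bbaaabebcab':
  pos 0: 'b' -> MATCH
  pos 1: 'b' -> MATCH
  pos 2: 'a' -> MATCH
  pos 3: 'a' -> MATCH
  pos 4: 'a' -> MATCH
  pos 5: 'b' -> MATCH
  pos 6: 'e' -> no (excluded)
  pos 7: 'b' -> MATCH
  pos 8: 'c' -> MATCH
  pos 9: 'a' -> MATCH
  pos 10: 'b' -> MATCH
Total matches: 10

10


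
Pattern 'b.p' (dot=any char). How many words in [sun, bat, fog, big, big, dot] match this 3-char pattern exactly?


Pattern 'b.p' means: starts with 'b', any single char, ends with 'p'.
Checking each word (must be exactly 3 chars):
  'sun' (len=3): no
  'bat' (len=3): no
  'fog' (len=3): no
  'big' (len=3): no
  'big' (len=3): no
  'dot' (len=3): no
Matching words: []
Total: 0

0


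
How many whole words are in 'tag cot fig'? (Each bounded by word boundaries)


Word boundaries (\b) mark the start/end of each word.
Text: 'tag cot fig'
Splitting by whitespace:
  Word 1: 'tag'
  Word 2: 'cot'
  Word 3: 'fig'
Total whole words: 3

3


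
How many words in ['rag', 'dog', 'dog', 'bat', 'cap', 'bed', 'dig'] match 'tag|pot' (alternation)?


Alternation 'tag|pot' matches either 'tag' or 'pot'.
Checking each word:
  'rag' -> no
  'dog' -> no
  'dog' -> no
  'bat' -> no
  'cap' -> no
  'bed' -> no
  'dig' -> no
Matches: []
Count: 0

0


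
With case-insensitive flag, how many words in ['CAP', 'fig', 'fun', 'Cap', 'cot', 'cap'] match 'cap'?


Case-insensitive matching: compare each word's lowercase form to 'cap'.
  'CAP' -> lower='cap' -> MATCH
  'fig' -> lower='fig' -> no
  'fun' -> lower='fun' -> no
  'Cap' -> lower='cap' -> MATCH
  'cot' -> lower='cot' -> no
  'cap' -> lower='cap' -> MATCH
Matches: ['CAP', 'Cap', 'cap']
Count: 3

3


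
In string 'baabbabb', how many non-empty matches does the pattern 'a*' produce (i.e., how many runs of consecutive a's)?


Pattern 'a*' matches zero or more a's. We want non-empty runs of consecutive a's.
String: 'baabbabb'
Walking through the string to find runs of a's:
  Run 1: positions 1-2 -> 'aa'
  Run 2: positions 5-5 -> 'a'
Non-empty runs found: ['aa', 'a']
Count: 2

2


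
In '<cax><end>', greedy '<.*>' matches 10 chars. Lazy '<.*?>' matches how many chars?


Greedy '<.*>' tries to match as MUCH as possible.
Lazy '<.*?>' tries to match as LITTLE as possible.

String: '<cax><end>'
Greedy '<.*>' starts at first '<' and extends to the LAST '>': '<cax><end>' (10 chars)
Lazy '<.*?>' starts at first '<' and stops at the FIRST '>': '<cax>' (5 chars)

5


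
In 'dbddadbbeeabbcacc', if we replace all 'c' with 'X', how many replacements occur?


re.sub('c', 'X', text) replaces every occurrence of 'c' with 'X'.
Text: 'dbddadbbeeabbcacc'
Scanning for 'c':
  pos 13: 'c' -> replacement #1
  pos 15: 'c' -> replacement #2
  pos 16: 'c' -> replacement #3
Total replacements: 3

3


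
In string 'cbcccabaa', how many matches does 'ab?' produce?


Pattern 'ab?' matches 'a' optionally followed by 'b'.
String: 'cbcccabaa'
Scanning left to right for 'a' then checking next char:
  Match 1: 'ab' (a followed by b)
  Match 2: 'a' (a not followed by b)
  Match 3: 'a' (a not followed by b)
Total matches: 3

3


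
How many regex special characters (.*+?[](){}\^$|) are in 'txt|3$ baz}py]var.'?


Regex special characters are: . * + ? [ ] ( ) { } \ ^ $ |
Scanning 'txt|3$ baz}py]var.':
  pos 3: '|' -> SPECIAL
  pos 5: '$' -> SPECIAL
  pos 10: '}' -> SPECIAL
  pos 13: ']' -> SPECIAL
  pos 17: '.' -> SPECIAL
Special chars found: ['|', '$', '}', ']', '.']
Total: 5

5


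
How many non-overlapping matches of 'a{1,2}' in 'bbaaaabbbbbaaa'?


Pattern 'a{1,2}' matches between 1 and 2 consecutive a's (greedy).
String: 'bbaaaabbbbbaaa'
Finding runs of a's and applying greedy matching:
  Run at pos 2: 'aaaa' (length 4)
  Run at pos 11: 'aaa' (length 3)
Matches: ['aa', 'aa', 'aa', 'a']
Count: 4

4


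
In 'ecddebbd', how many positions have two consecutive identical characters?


Looking for consecutive identical characters in 'ecddebbd':
  pos 0-1: 'e' vs 'c' -> different
  pos 1-2: 'c' vs 'd' -> different
  pos 2-3: 'd' vs 'd' -> MATCH ('dd')
  pos 3-4: 'd' vs 'e' -> different
  pos 4-5: 'e' vs 'b' -> different
  pos 5-6: 'b' vs 'b' -> MATCH ('bb')
  pos 6-7: 'b' vs 'd' -> different
Consecutive identical pairs: ['dd', 'bb']
Count: 2

2


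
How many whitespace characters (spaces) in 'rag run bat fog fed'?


\s matches whitespace characters (spaces, tabs, etc.).
Text: 'rag run bat fog fed'
This text has 5 words separated by spaces.
Number of spaces = number of words - 1 = 5 - 1 = 4

4


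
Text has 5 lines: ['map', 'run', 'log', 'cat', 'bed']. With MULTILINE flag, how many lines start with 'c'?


With MULTILINE flag, ^ matches the start of each line.
Lines: ['map', 'run', 'log', 'cat', 'bed']
Checking which lines start with 'c':
  Line 1: 'map' -> no
  Line 2: 'run' -> no
  Line 3: 'log' -> no
  Line 4: 'cat' -> MATCH
  Line 5: 'bed' -> no
Matching lines: ['cat']
Count: 1

1


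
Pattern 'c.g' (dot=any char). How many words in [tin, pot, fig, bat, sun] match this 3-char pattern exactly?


Pattern 'c.g' means: starts with 'c', any single char, ends with 'g'.
Checking each word (must be exactly 3 chars):
  'tin' (len=3): no
  'pot' (len=3): no
  'fig' (len=3): no
  'bat' (len=3): no
  'sun' (len=3): no
Matching words: []
Total: 0

0


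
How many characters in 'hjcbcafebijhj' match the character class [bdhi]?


Character class [bdhi] matches any of: {b, d, h, i}
Scanning string 'hjcbcafebijhj' character by character:
  pos 0: 'h' -> MATCH
  pos 1: 'j' -> no
  pos 2: 'c' -> no
  pos 3: 'b' -> MATCH
  pos 4: 'c' -> no
  pos 5: 'a' -> no
  pos 6: 'f' -> no
  pos 7: 'e' -> no
  pos 8: 'b' -> MATCH
  pos 9: 'i' -> MATCH
  pos 10: 'j' -> no
  pos 11: 'h' -> MATCH
  pos 12: 'j' -> no
Total matches: 5

5


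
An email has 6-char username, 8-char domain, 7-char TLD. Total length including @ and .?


An email address has format: username@domain.tld
Username length: 6
'@' character: 1
Domain length: 8
'.' character: 1
TLD length: 7
Total = 6 + 1 + 8 + 1 + 7 = 23

23


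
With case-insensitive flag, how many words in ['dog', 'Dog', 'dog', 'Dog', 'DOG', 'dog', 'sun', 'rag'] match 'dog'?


Case-insensitive matching: compare each word's lowercase form to 'dog'.
  'dog' -> lower='dog' -> MATCH
  'Dog' -> lower='dog' -> MATCH
  'dog' -> lower='dog' -> MATCH
  'Dog' -> lower='dog' -> MATCH
  'DOG' -> lower='dog' -> MATCH
  'dog' -> lower='dog' -> MATCH
  'sun' -> lower='sun' -> no
  'rag' -> lower='rag' -> no
Matches: ['dog', 'Dog', 'dog', 'Dog', 'DOG', 'dog']
Count: 6

6


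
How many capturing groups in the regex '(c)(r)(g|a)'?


To count capturing groups, count each '(' that starts a group.
Pattern: '(c)(r)(g|a)'
Walking through the pattern:
  Position 0: '(' -> group #1
  Position 3: '(' -> group #2
  Position 6: '(' -> group #3
Total capturing groups: 3

3


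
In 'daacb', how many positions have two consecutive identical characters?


Looking for consecutive identical characters in 'daacb':
  pos 0-1: 'd' vs 'a' -> different
  pos 1-2: 'a' vs 'a' -> MATCH ('aa')
  pos 2-3: 'a' vs 'c' -> different
  pos 3-4: 'c' vs 'b' -> different
Consecutive identical pairs: ['aa']
Count: 1

1


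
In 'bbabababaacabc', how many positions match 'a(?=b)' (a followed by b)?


Lookahead 'a(?=b)' matches 'a' only when followed by 'b'.
String: 'bbabababaacabc'
Checking each position where char is 'a':
  pos 2: 'a' -> MATCH (next='b')
  pos 4: 'a' -> MATCH (next='b')
  pos 6: 'a' -> MATCH (next='b')
  pos 8: 'a' -> no (next='a')
  pos 9: 'a' -> no (next='c')
  pos 11: 'a' -> MATCH (next='b')
Matching positions: [2, 4, 6, 11]
Count: 4

4


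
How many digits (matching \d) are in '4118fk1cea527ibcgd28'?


\d matches any digit 0-9.
Scanning '4118fk1cea527ibcgd28':
  pos 0: '4' -> DIGIT
  pos 1: '1' -> DIGIT
  pos 2: '1' -> DIGIT
  pos 3: '8' -> DIGIT
  pos 6: '1' -> DIGIT
  pos 10: '5' -> DIGIT
  pos 11: '2' -> DIGIT
  pos 12: '7' -> DIGIT
  pos 18: '2' -> DIGIT
  pos 19: '8' -> DIGIT
Digits found: ['4', '1', '1', '8', '1', '5', '2', '7', '2', '8']
Total: 10

10


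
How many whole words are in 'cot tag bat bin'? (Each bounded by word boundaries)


Word boundaries (\b) mark the start/end of each word.
Text: 'cot tag bat bin'
Splitting by whitespace:
  Word 1: 'cot'
  Word 2: 'tag'
  Word 3: 'bat'
  Word 4: 'bin'
Total whole words: 4

4


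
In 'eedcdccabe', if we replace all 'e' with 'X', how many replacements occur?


re.sub('e', 'X', text) replaces every occurrence of 'e' with 'X'.
Text: 'eedcdccabe'
Scanning for 'e':
  pos 0: 'e' -> replacement #1
  pos 1: 'e' -> replacement #2
  pos 9: 'e' -> replacement #3
Total replacements: 3

3


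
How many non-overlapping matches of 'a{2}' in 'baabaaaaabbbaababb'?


Pattern 'a{2}' matches exactly 2 consecutive a's (greedy, non-overlapping).
String: 'baabaaaaabbbaababb'
Scanning for runs of a's:
  Run at pos 1: 'aa' (length 2) -> 1 match(es)
  Run at pos 4: 'aaaaa' (length 5) -> 2 match(es)
  Run at pos 12: 'aa' (length 2) -> 1 match(es)
  Run at pos 15: 'a' (length 1) -> 0 match(es)
Matches found: ['aa', 'aa', 'aa', 'aa']
Total: 4

4


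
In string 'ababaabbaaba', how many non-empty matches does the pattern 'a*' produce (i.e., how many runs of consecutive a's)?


Pattern 'a*' matches zero or more a's. We want non-empty runs of consecutive a's.
String: 'ababaabbaaba'
Walking through the string to find runs of a's:
  Run 1: positions 0-0 -> 'a'
  Run 2: positions 2-2 -> 'a'
  Run 3: positions 4-5 -> 'aa'
  Run 4: positions 8-9 -> 'aa'
  Run 5: positions 11-11 -> 'a'
Non-empty runs found: ['a', 'a', 'aa', 'aa', 'a']
Count: 5

5


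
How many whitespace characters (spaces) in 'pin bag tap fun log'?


\s matches whitespace characters (spaces, tabs, etc.).
Text: 'pin bag tap fun log'
This text has 5 words separated by spaces.
Number of spaces = number of words - 1 = 5 - 1 = 4

4


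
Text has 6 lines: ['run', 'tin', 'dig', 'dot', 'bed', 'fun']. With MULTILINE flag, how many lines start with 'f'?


With MULTILINE flag, ^ matches the start of each line.
Lines: ['run', 'tin', 'dig', 'dot', 'bed', 'fun']
Checking which lines start with 'f':
  Line 1: 'run' -> no
  Line 2: 'tin' -> no
  Line 3: 'dig' -> no
  Line 4: 'dot' -> no
  Line 5: 'bed' -> no
  Line 6: 'fun' -> MATCH
Matching lines: ['fun']
Count: 1

1


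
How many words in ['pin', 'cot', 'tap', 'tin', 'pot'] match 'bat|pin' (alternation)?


Alternation 'bat|pin' matches either 'bat' or 'pin'.
Checking each word:
  'pin' -> MATCH
  'cot' -> no
  'tap' -> no
  'tin' -> no
  'pot' -> no
Matches: ['pin']
Count: 1

1


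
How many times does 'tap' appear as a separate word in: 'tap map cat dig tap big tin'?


Scanning each word for exact match 'tap':
  Word 1: 'tap' -> MATCH
  Word 2: 'map' -> no
  Word 3: 'cat' -> no
  Word 4: 'dig' -> no
  Word 5: 'tap' -> MATCH
  Word 6: 'big' -> no
  Word 7: 'tin' -> no
Total matches: 2

2


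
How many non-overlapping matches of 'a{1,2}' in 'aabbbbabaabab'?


Pattern 'a{1,2}' matches between 1 and 2 consecutive a's (greedy).
String: 'aabbbbabaabab'
Finding runs of a's and applying greedy matching:
  Run at pos 0: 'aa' (length 2)
  Run at pos 6: 'a' (length 1)
  Run at pos 8: 'aa' (length 2)
  Run at pos 11: 'a' (length 1)
Matches: ['aa', 'a', 'aa', 'a']
Count: 4

4


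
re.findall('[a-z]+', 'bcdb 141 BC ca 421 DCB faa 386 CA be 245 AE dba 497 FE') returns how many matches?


Pattern '[a-z]+' finds one or more lowercase letters.
Text: 'bcdb 141 BC ca 421 DCB faa 386 CA be 245 AE dba 497 FE'
Scanning for matches:
  Match 1: 'bcdb'
  Match 2: 'ca'
  Match 3: 'faa'
  Match 4: 'be'
  Match 5: 'dba'
Total matches: 5

5


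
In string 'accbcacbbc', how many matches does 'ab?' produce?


Pattern 'ab?' matches 'a' optionally followed by 'b'.
String: 'accbcacbbc'
Scanning left to right for 'a' then checking next char:
  Match 1: 'a' (a not followed by b)
  Match 2: 'a' (a not followed by b)
Total matches: 2

2


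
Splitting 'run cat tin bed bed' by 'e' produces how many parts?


Splitting by 'e' breaks the string at each occurrence of the separator.
Text: 'run cat tin bed bed'
Parts after split:
  Part 1: 'run cat tin b'
  Part 2: 'd b'
  Part 3: 'd'
Total parts: 3

3


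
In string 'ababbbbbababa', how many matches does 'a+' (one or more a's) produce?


Pattern 'a+' matches one or more consecutive a's.
String: 'ababbbbbababa'
Scanning for runs of a:
  Match 1: 'a' (length 1)
  Match 2: 'a' (length 1)
  Match 3: 'a' (length 1)
  Match 4: 'a' (length 1)
  Match 5: 'a' (length 1)
Total matches: 5

5


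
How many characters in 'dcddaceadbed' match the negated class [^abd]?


Negated class [^abd] matches any char NOT in {a, b, d}
Scanning 'dcddaceadbed':
  pos 0: 'd' -> no (excluded)
  pos 1: 'c' -> MATCH
  pos 2: 'd' -> no (excluded)
  pos 3: 'd' -> no (excluded)
  pos 4: 'a' -> no (excluded)
  pos 5: 'c' -> MATCH
  pos 6: 'e' -> MATCH
  pos 7: 'a' -> no (excluded)
  pos 8: 'd' -> no (excluded)
  pos 9: 'b' -> no (excluded)
  pos 10: 'e' -> MATCH
  pos 11: 'd' -> no (excluded)
Total matches: 4

4


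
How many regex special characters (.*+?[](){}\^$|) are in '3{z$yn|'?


Regex special characters are: . * + ? [ ] ( ) { } \ ^ $ |
Scanning '3{z$yn|':
  pos 1: '{' -> SPECIAL
  pos 3: '$' -> SPECIAL
  pos 6: '|' -> SPECIAL
Special chars found: ['{', '$', '|']
Total: 3

3


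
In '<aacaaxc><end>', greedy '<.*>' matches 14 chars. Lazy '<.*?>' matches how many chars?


Greedy '<.*>' tries to match as MUCH as possible.
Lazy '<.*?>' tries to match as LITTLE as possible.

String: '<aacaaxc><end>'
Greedy '<.*>' starts at first '<' and extends to the LAST '>': '<aacaaxc><end>' (14 chars)
Lazy '<.*?>' starts at first '<' and stops at the FIRST '>': '<aacaaxc>' (9 chars)

9


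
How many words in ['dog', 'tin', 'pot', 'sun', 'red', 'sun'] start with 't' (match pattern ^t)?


Pattern ^t anchors to start of word. Check which words begin with 't':
  'dog' -> no
  'tin' -> MATCH (starts with 't')
  'pot' -> no
  'sun' -> no
  'red' -> no
  'sun' -> no
Matching words: ['tin']
Count: 1

1


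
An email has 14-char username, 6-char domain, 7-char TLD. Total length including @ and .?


An email address has format: username@domain.tld
Username length: 14
'@' character: 1
Domain length: 6
'.' character: 1
TLD length: 7
Total = 14 + 1 + 6 + 1 + 7 = 29

29


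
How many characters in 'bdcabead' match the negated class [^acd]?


Negated class [^acd] matches any char NOT in {a, c, d}
Scanning 'bdcabead':
  pos 0: 'b' -> MATCH
  pos 1: 'd' -> no (excluded)
  pos 2: 'c' -> no (excluded)
  pos 3: 'a' -> no (excluded)
  pos 4: 'b' -> MATCH
  pos 5: 'e' -> MATCH
  pos 6: 'a' -> no (excluded)
  pos 7: 'd' -> no (excluded)
Total matches: 3

3


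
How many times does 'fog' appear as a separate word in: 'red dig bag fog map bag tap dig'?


Scanning each word for exact match 'fog':
  Word 1: 'red' -> no
  Word 2: 'dig' -> no
  Word 3: 'bag' -> no
  Word 4: 'fog' -> MATCH
  Word 5: 'map' -> no
  Word 6: 'bag' -> no
  Word 7: 'tap' -> no
  Word 8: 'dig' -> no
Total matches: 1

1


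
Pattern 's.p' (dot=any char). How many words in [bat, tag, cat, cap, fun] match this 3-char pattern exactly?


Pattern 's.p' means: starts with 's', any single char, ends with 'p'.
Checking each word (must be exactly 3 chars):
  'bat' (len=3): no
  'tag' (len=3): no
  'cat' (len=3): no
  'cap' (len=3): no
  'fun' (len=3): no
Matching words: []
Total: 0

0


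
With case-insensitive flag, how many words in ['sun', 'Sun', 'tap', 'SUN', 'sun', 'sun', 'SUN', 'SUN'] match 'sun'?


Case-insensitive matching: compare each word's lowercase form to 'sun'.
  'sun' -> lower='sun' -> MATCH
  'Sun' -> lower='sun' -> MATCH
  'tap' -> lower='tap' -> no
  'SUN' -> lower='sun' -> MATCH
  'sun' -> lower='sun' -> MATCH
  'sun' -> lower='sun' -> MATCH
  'SUN' -> lower='sun' -> MATCH
  'SUN' -> lower='sun' -> MATCH
Matches: ['sun', 'Sun', 'SUN', 'sun', 'sun', 'SUN', 'SUN']
Count: 7

7


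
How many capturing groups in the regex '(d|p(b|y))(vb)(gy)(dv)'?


To count capturing groups, count each '(' that starts a group.
Pattern: '(d|p(b|y))(vb)(gy)(dv)'
Walking through the pattern:
  Position 0: '(' -> group #1
  Position 4: '(' -> group #2
  Position 10: '(' -> group #3
  Position 14: '(' -> group #4
  Position 18: '(' -> group #5
Total capturing groups: 5

5


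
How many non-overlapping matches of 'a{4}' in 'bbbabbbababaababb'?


Pattern 'a{4}' matches exactly 4 consecutive a's (greedy, non-overlapping).
String: 'bbbabbbababaababb'
Scanning for runs of a's:
  Run at pos 3: 'a' (length 1) -> 0 match(es)
  Run at pos 7: 'a' (length 1) -> 0 match(es)
  Run at pos 9: 'a' (length 1) -> 0 match(es)
  Run at pos 11: 'aa' (length 2) -> 0 match(es)
  Run at pos 14: 'a' (length 1) -> 0 match(es)
Matches found: []
Total: 0

0


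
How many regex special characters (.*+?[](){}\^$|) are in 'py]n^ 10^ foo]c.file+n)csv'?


Regex special characters are: . * + ? [ ] ( ) { } \ ^ $ |
Scanning 'py]n^ 10^ foo]c.file+n)csv':
  pos 2: ']' -> SPECIAL
  pos 4: '^' -> SPECIAL
  pos 8: '^' -> SPECIAL
  pos 13: ']' -> SPECIAL
  pos 15: '.' -> SPECIAL
  pos 20: '+' -> SPECIAL
  pos 22: ')' -> SPECIAL
Special chars found: [']', '^', '^', ']', '.', '+', ')']
Total: 7

7


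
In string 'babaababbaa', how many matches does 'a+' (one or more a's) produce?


Pattern 'a+' matches one or more consecutive a's.
String: 'babaababbaa'
Scanning for runs of a:
  Match 1: 'a' (length 1)
  Match 2: 'aa' (length 2)
  Match 3: 'a' (length 1)
  Match 4: 'aa' (length 2)
Total matches: 4

4


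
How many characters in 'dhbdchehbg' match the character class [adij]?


Character class [adij] matches any of: {a, d, i, j}
Scanning string 'dhbdchehbg' character by character:
  pos 0: 'd' -> MATCH
  pos 1: 'h' -> no
  pos 2: 'b' -> no
  pos 3: 'd' -> MATCH
  pos 4: 'c' -> no
  pos 5: 'h' -> no
  pos 6: 'e' -> no
  pos 7: 'h' -> no
  pos 8: 'b' -> no
  pos 9: 'g' -> no
Total matches: 2

2


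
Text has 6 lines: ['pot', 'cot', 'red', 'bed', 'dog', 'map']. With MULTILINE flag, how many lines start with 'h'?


With MULTILINE flag, ^ matches the start of each line.
Lines: ['pot', 'cot', 'red', 'bed', 'dog', 'map']
Checking which lines start with 'h':
  Line 1: 'pot' -> no
  Line 2: 'cot' -> no
  Line 3: 'red' -> no
  Line 4: 'bed' -> no
  Line 5: 'dog' -> no
  Line 6: 'map' -> no
Matching lines: []
Count: 0

0


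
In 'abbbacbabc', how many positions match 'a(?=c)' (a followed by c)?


Lookahead 'a(?=c)' matches 'a' only when followed by 'c'.
String: 'abbbacbabc'
Checking each position where char is 'a':
  pos 0: 'a' -> no (next='b')
  pos 4: 'a' -> MATCH (next='c')
  pos 7: 'a' -> no (next='b')
Matching positions: [4]
Count: 1

1


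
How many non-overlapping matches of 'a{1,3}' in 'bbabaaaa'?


Pattern 'a{1,3}' matches between 1 and 3 consecutive a's (greedy).
String: 'bbabaaaa'
Finding runs of a's and applying greedy matching:
  Run at pos 2: 'a' (length 1)
  Run at pos 4: 'aaaa' (length 4)
Matches: ['a', 'aaa', 'a']
Count: 3

3


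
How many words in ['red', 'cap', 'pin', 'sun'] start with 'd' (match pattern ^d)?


Pattern ^d anchors to start of word. Check which words begin with 'd':
  'red' -> no
  'cap' -> no
  'pin' -> no
  'sun' -> no
Matching words: []
Count: 0

0


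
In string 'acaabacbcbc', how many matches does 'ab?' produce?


Pattern 'ab?' matches 'a' optionally followed by 'b'.
String: 'acaabacbcbc'
Scanning left to right for 'a' then checking next char:
  Match 1: 'a' (a not followed by b)
  Match 2: 'a' (a not followed by b)
  Match 3: 'ab' (a followed by b)
  Match 4: 'a' (a not followed by b)
Total matches: 4

4


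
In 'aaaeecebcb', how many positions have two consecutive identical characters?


Looking for consecutive identical characters in 'aaaeecebcb':
  pos 0-1: 'a' vs 'a' -> MATCH ('aa')
  pos 1-2: 'a' vs 'a' -> MATCH ('aa')
  pos 2-3: 'a' vs 'e' -> different
  pos 3-4: 'e' vs 'e' -> MATCH ('ee')
  pos 4-5: 'e' vs 'c' -> different
  pos 5-6: 'c' vs 'e' -> different
  pos 6-7: 'e' vs 'b' -> different
  pos 7-8: 'b' vs 'c' -> different
  pos 8-9: 'c' vs 'b' -> different
Consecutive identical pairs: ['aa', 'aa', 'ee']
Count: 3

3


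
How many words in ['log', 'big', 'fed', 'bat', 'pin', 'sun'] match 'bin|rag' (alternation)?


Alternation 'bin|rag' matches either 'bin' or 'rag'.
Checking each word:
  'log' -> no
  'big' -> no
  'fed' -> no
  'bat' -> no
  'pin' -> no
  'sun' -> no
Matches: []
Count: 0

0
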